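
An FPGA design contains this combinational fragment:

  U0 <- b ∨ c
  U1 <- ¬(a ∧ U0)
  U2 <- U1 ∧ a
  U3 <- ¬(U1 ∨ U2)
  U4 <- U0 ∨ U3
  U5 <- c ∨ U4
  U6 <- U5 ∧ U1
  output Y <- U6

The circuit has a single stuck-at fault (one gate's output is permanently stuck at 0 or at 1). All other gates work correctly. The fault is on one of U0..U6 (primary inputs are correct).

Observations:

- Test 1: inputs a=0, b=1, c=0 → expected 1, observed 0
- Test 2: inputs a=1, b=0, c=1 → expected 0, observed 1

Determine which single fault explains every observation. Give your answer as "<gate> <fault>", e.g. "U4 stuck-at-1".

Fault-free values for test 1 (a=0, b=1, c=0): U0=1, U1=1, U2=0, U3=0, U4=1, U5=1, U6=1, giving Y=1. Observed 0.
Test 1: faults giving observed 0 are {U0 stuck-at-0, U1 stuck-at-0, U4 stuck-at-0, U5 stuck-at-0, U6 stuck-at-0}.
Test 2 (a=1, b=0, c=1): fault-free U0=1, U1=0, U2=0, U3=1, U4=1, U5=1, U6=0 → 0; observed 1. Eliminates U1 stuck-at-0, U4 stuck-at-0, U5 stuck-at-0, U6 stuck-at-0.
Only U0 stuck-at-0 is consistent with every test.

U0 stuck-at-0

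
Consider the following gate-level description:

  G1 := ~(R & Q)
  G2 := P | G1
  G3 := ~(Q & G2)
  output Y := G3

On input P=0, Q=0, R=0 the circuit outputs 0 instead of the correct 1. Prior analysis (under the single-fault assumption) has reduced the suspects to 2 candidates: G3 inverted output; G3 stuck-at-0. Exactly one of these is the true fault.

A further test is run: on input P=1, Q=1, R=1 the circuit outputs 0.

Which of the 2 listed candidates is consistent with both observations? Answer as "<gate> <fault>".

G3 stuck-at-0

Evaluate each candidate on input P=1, Q=1, R=1:
  G3 inverted output: G1=0, G2=1, G3=1 [inverted output] → 1 — eliminated
  G3 stuck-at-0: G1=0, G2=1, G3=0 [stuck-at-0] → 0 — matches
Only G3 stuck-at-0 reproduces the observed 0.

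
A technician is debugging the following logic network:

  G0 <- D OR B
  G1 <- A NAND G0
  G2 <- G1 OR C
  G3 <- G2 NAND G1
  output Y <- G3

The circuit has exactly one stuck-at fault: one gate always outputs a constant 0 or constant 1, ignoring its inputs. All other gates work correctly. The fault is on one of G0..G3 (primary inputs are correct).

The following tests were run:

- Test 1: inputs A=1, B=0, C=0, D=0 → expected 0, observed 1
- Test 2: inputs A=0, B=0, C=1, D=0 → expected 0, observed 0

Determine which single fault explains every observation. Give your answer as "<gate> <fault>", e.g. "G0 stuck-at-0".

Fault-free values for test 1 (A=1, B=0, C=0, D=0): G0=0, G1=1, G2=1, G3=0, giving Y=0. Observed 1.
Test 1: faults giving observed 1 are {G0 stuck-at-1, G1 stuck-at-0, G2 stuck-at-0, G3 stuck-at-1}.
Test 2 (A=0, B=0, C=1, D=0): fault-free G0=0, G1=1, G2=1, G3=0 → 0; observed 0. Eliminates G1 stuck-at-0, G2 stuck-at-0, G3 stuck-at-1.
Only G0 stuck-at-1 is consistent with every test.

G0 stuck-at-1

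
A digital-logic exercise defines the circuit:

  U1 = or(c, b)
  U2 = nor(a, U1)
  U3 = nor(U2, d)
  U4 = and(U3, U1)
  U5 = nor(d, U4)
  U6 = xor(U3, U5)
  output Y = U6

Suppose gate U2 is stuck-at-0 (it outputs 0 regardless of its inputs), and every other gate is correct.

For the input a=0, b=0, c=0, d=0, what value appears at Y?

0

Propagate with U2 forced: U1=0, U2=0 [stuck-at-0], U3=1, U4=0, U5=1, U6=0.
So Y = 0. (Without the fault it would be 1.)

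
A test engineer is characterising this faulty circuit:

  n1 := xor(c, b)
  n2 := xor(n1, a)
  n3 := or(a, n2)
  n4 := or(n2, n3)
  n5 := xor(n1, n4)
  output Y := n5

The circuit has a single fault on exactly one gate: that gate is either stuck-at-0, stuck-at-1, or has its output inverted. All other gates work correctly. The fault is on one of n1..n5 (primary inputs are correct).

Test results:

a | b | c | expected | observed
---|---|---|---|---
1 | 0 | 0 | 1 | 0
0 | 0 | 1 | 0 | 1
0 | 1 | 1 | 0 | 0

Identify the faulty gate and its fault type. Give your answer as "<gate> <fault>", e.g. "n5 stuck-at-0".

Fault-free values for test 1 (a=1, b=0, c=0): n1=0, n2=1, n3=1, n4=1, n5=1, giving Y=1. Observed 0.
Test 1: faults giving observed 0 are {n1 stuck-at-1, n1 inverted output, n4 stuck-at-0, n4 inverted output, n5 stuck-at-0, n5 inverted output}.
Test 2 (a=0, b=0, c=1): fault-free n1=1, n2=1, n3=1, n4=1, n5=0 → 0; observed 1. Eliminates n1 stuck-at-1, n1 inverted output, n5 stuck-at-0.
Test 3 (a=0, b=1, c=1): fault-free n1=0, n2=0, n3=0, n4=0, n5=0 → 0; observed 0. Eliminates n4 inverted output, n5 inverted output.
Only n4 stuck-at-0 is consistent with every test.

n4 stuck-at-0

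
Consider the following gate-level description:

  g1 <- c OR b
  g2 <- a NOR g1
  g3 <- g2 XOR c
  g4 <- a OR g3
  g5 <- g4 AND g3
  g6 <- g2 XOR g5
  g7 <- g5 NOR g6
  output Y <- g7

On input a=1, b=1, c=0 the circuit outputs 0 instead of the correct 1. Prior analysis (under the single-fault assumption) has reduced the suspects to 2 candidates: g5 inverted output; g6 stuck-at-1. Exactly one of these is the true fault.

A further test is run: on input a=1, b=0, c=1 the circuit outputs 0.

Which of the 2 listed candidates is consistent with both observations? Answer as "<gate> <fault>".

g6 stuck-at-1

Evaluate each candidate on input a=1, b=0, c=1:
  g5 inverted output: g1=1, g2=0, g3=1, g4=1, g5=0 [inverted output], g6=0, g7=1 → 1 — eliminated
  g6 stuck-at-1: g1=1, g2=0, g3=1, g4=1, g5=1, g6=1 [stuck-at-1], g7=0 → 0 — matches
Only g6 stuck-at-1 reproduces the observed 0.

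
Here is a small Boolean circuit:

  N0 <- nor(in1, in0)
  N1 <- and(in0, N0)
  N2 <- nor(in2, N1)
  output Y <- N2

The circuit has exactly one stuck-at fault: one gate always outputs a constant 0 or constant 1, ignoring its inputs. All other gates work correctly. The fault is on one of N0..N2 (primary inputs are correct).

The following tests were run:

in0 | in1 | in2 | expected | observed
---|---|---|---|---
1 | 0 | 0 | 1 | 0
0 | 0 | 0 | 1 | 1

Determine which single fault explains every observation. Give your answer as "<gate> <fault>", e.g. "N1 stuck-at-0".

N0 stuck-at-1

Fault-free values for test 1 (in0=1, in1=0, in2=0): N0=0, N1=0, N2=1, giving Y=1. Observed 0.
Test 1: faults giving observed 0 are {N0 stuck-at-1, N1 stuck-at-1, N2 stuck-at-0}.
Test 2 (in0=0, in1=0, in2=0): fault-free N0=1, N1=0, N2=1 → 1; observed 1. Eliminates N1 stuck-at-1, N2 stuck-at-0.
Only N0 stuck-at-1 is consistent with every test.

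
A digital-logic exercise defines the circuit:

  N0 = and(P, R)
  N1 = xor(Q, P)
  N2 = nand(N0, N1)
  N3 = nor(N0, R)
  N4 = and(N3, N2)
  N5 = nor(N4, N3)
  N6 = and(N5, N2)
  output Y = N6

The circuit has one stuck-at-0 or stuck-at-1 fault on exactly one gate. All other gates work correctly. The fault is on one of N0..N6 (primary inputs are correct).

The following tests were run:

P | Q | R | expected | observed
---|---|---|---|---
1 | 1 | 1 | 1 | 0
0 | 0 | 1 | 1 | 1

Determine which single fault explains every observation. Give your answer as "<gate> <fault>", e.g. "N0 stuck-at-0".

Fault-free values for test 1 (P=1, Q=1, R=1): N0=1, N1=0, N2=1, N3=0, N4=0, N5=1, N6=1, giving Y=1. Observed 0.
Test 1: faults giving observed 0 are {N1 stuck-at-1, N2 stuck-at-0, N3 stuck-at-1, N4 stuck-at-1, N5 stuck-at-0, N6 stuck-at-0}.
Test 2 (P=0, Q=0, R=1): fault-free N0=0, N1=0, N2=1, N3=0, N4=0, N5=1, N6=1 → 1; observed 1. Eliminates N2 stuck-at-0, N3 stuck-at-1, N4 stuck-at-1, N5 stuck-at-0, N6 stuck-at-0.
Only N1 stuck-at-1 is consistent with every test.

N1 stuck-at-1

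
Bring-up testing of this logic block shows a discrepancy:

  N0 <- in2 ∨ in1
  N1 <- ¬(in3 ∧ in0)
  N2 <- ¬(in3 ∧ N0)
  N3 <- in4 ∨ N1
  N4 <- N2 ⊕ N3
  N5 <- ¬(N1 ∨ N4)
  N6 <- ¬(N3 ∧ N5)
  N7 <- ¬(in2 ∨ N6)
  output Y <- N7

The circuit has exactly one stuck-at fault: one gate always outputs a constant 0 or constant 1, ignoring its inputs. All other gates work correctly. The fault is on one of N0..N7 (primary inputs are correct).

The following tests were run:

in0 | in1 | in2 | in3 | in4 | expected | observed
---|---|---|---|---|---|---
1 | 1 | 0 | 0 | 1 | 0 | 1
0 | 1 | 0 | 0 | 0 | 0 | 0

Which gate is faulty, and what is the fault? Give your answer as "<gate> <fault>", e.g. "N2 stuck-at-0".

N1 stuck-at-0

Fault-free values for test 1 (in0=1, in1=1, in2=0, in3=0, in4=1): N0=1, N1=1, N2=1, N3=1, N4=0, N5=0, N6=1, N7=0, giving Y=0. Observed 1.
Test 1: faults giving observed 1 are {N1 stuck-at-0, N5 stuck-at-1, N6 stuck-at-0, N7 stuck-at-1}.
Test 2 (in0=0, in1=1, in2=0, in3=0, in4=0): fault-free N0=1, N1=1, N2=1, N3=1, N4=0, N5=0, N6=1, N7=0 → 0; observed 0. Eliminates N5 stuck-at-1, N6 stuck-at-0, N7 stuck-at-1.
Only N1 stuck-at-0 is consistent with every test.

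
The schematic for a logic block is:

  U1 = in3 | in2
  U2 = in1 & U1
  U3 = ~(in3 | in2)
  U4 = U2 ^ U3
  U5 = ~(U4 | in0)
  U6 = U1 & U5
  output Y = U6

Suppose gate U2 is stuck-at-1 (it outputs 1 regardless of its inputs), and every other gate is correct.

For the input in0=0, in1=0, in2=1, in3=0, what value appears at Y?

0

Propagate with U2 forced: U1=1, U2=1 [stuck-at-1], U3=0, U4=1, U5=0, U6=0.
So Y = 0. (Without the fault it would be 1.)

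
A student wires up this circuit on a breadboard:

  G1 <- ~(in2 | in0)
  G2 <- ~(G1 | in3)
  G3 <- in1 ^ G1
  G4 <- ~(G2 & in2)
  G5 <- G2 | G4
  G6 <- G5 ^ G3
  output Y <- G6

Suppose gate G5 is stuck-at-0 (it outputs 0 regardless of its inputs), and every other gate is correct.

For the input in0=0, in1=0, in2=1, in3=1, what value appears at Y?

Propagate with G5 forced: G1=0, G2=0, G3=0, G4=1, G5=0 [stuck-at-0], G6=0.
So Y = 0. (Without the fault it would be 1.)

0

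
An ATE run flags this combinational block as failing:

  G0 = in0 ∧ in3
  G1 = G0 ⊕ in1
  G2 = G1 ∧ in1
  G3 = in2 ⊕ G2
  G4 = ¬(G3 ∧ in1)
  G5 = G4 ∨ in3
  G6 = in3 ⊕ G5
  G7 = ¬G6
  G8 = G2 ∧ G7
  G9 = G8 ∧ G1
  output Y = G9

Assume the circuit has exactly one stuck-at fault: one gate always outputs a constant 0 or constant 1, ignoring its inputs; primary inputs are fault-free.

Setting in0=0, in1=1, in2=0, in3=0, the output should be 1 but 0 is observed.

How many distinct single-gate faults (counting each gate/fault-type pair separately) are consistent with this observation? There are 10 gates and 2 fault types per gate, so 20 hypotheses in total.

10

Fault-free: G0=0, G1=1, G2=1, G3=1, G4=0, G5=0, G6=0, G7=1, G8=1, G9=1 → 1. Observed 0.
  G0: stuck-at-1 ✓; others ✗
  G1: stuck-at-0 ✓; others ✗
  G2: stuck-at-0 ✓; others ✗
  G3: stuck-at-0 ✓; others ✗
  G4: stuck-at-1 ✓; others ✗
  G5: stuck-at-1 ✓; others ✗
  G6: stuck-at-1 ✓; others ✗
  G7: stuck-at-0 ✓; others ✗
  G8: stuck-at-0 ✓; others ✗
  G9: stuck-at-0 ✓; others ✗
Consistent faults: {G0 stuck-at-1, G1 stuck-at-0, G2 stuck-at-0, G3 stuck-at-0, G4 stuck-at-1, G5 stuck-at-1, G6 stuck-at-1, G7 stuck-at-0, G8 stuck-at-0, G9 stuck-at-0} — 10 in all.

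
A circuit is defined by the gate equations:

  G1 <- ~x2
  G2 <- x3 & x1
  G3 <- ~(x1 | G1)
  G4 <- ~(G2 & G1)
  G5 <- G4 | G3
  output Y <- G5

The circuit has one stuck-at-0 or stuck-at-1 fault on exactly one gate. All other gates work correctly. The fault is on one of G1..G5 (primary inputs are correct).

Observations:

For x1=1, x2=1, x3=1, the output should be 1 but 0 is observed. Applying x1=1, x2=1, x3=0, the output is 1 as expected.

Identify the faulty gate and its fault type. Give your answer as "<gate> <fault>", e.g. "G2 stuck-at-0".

G1 stuck-at-1

Fault-free values for test 1 (x1=1, x2=1, x3=1): G1=0, G2=1, G3=0, G4=1, G5=1, giving Y=1. Observed 0.
Test 1: faults giving observed 0 are {G1 stuck-at-1, G4 stuck-at-0, G5 stuck-at-0}.
Test 2 (x1=1, x2=1, x3=0): fault-free G1=0, G2=0, G3=0, G4=1, G5=1 → 1; observed 1. Eliminates G4 stuck-at-0, G5 stuck-at-0.
Only G1 stuck-at-1 is consistent with every test.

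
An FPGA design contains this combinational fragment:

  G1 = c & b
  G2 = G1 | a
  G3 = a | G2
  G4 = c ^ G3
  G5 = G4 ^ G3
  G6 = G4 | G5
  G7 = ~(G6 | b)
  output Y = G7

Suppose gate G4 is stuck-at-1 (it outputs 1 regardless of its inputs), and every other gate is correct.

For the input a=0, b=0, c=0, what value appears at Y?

Propagate with G4 forced: G1=0, G2=0, G3=0, G4=1 [stuck-at-1], G5=1, G6=1, G7=0.
So Y = 0. (Without the fault it would be 1.)

0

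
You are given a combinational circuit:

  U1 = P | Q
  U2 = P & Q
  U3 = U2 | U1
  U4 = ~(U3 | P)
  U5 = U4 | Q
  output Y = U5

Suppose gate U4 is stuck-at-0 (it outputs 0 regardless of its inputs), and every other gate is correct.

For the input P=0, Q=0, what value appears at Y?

0

Propagate with U4 forced: U1=0, U2=0, U3=0, U4=0 [stuck-at-0], U5=0.
So Y = 0. (Without the fault it would be 1.)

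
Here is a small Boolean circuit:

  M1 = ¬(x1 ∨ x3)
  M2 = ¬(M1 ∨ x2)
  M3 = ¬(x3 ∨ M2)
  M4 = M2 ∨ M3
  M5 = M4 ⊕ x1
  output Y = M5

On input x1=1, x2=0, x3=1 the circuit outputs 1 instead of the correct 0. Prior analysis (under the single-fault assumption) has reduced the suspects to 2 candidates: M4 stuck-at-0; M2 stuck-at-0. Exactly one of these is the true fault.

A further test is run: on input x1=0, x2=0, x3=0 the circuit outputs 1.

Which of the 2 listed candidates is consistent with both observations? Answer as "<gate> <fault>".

Evaluate each candidate on input x1=0, x2=0, x3=0:
  M4 stuck-at-0: M1=1, M2=0, M3=1, M4=0 [stuck-at-0], M5=0 → 0 — eliminated
  M2 stuck-at-0: M1=1, M2=0 [stuck-at-0], M3=1, M4=1, M5=1 → 1 — matches
Only M2 stuck-at-0 reproduces the observed 1.

M2 stuck-at-0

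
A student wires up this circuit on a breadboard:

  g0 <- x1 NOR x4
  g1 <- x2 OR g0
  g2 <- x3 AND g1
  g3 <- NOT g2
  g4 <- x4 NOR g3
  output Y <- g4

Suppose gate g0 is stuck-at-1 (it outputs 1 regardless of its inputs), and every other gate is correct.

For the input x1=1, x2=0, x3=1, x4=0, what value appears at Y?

1

Propagate with g0 forced: g0=1 [stuck-at-1], g1=1, g2=1, g3=0, g4=1.
So Y = 1. (Without the fault it would be 0.)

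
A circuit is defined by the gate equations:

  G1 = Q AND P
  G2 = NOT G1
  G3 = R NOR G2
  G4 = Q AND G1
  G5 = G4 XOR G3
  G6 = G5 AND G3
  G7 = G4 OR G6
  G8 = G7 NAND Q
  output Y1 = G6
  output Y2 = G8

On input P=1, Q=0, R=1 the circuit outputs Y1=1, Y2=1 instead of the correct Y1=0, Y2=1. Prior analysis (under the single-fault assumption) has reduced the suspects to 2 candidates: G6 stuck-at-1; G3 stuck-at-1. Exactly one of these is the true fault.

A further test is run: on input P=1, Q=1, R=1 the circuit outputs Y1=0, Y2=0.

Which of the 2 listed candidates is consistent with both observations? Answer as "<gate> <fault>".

G3 stuck-at-1

Evaluate each candidate on input P=1, Q=1, R=1:
  G6 stuck-at-1: G1=1, G2=0, G3=0, G4=1, G5=1, G6=1 [stuck-at-1], G7=1, G8=0 → Y1=1, Y2=0 — eliminated
  G3 stuck-at-1: G1=1, G2=0, G3=1 [stuck-at-1], G4=1, G5=0, G6=0, G7=1, G8=0 → Y1=0, Y2=0 — matches
Only G3 stuck-at-1 reproduces the observed Y1=0, Y2=0.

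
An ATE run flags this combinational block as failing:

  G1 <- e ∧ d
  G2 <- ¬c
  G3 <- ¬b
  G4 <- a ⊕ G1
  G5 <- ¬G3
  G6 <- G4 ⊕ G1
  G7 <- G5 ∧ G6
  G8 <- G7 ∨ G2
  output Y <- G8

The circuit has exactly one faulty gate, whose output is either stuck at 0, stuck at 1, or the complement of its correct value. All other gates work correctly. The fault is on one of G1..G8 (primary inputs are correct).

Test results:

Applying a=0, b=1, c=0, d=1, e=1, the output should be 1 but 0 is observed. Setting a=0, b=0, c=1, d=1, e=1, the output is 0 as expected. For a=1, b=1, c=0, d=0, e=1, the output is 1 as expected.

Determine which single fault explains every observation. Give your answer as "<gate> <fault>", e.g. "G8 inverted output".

G2 stuck-at-0

Fault-free values for test 1 (a=0, b=1, c=0, d=1, e=1): G1=1, G2=1, G3=0, G4=1, G5=1, G6=0, G7=0, G8=1, giving Y=1. Observed 0.
Test 1: faults giving observed 0 are {G2 stuck-at-0, G2 inverted output, G8 stuck-at-0, G8 inverted output}.
Test 2 (a=0, b=0, c=1, d=1, e=1): fault-free G1=1, G2=0, G3=1, G4=1, G5=0, G6=0, G7=0, G8=0 → 0; observed 0. Eliminates G2 inverted output, G8 inverted output.
Test 3 (a=1, b=1, c=0, d=0, e=1): fault-free G1=0, G2=1, G3=0, G4=1, G5=1, G6=1, G7=1, G8=1 → 1; observed 1. Eliminates G8 stuck-at-0.
Only G2 stuck-at-0 is consistent with every test.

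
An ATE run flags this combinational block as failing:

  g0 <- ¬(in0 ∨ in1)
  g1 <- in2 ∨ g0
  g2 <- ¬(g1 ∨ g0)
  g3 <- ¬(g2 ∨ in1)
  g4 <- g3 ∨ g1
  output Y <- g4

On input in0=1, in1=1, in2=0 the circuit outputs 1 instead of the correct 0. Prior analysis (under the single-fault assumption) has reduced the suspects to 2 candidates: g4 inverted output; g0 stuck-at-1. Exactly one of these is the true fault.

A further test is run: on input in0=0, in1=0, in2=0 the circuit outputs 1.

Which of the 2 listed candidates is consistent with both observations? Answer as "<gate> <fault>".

g0 stuck-at-1

Evaluate each candidate on input in0=0, in1=0, in2=0:
  g4 inverted output: g0=1, g1=1, g2=0, g3=1, g4=0 [inverted output] → 0 — eliminated
  g0 stuck-at-1: g0=1 [stuck-at-1], g1=1, g2=0, g3=1, g4=1 → 1 — matches
Only g0 stuck-at-1 reproduces the observed 1.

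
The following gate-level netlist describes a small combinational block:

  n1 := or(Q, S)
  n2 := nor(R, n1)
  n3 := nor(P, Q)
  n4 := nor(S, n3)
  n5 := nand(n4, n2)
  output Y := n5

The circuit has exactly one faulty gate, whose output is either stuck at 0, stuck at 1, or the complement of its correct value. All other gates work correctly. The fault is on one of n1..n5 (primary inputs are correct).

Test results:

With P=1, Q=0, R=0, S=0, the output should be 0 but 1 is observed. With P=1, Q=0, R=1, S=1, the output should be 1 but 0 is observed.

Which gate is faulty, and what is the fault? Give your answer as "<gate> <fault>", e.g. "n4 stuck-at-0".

Fault-free values for test 1 (P=1, Q=0, R=0, S=0): n1=0, n2=1, n3=0, n4=1, n5=0, giving Y=0. Observed 1.
Test 1: faults giving observed 1 are {n1 stuck-at-1, n1 inverted output, n2 stuck-at-0, n2 inverted output, n3 stuck-at-1, n3 inverted output, n4 stuck-at-0, n4 inverted output, n5 stuck-at-1, n5 inverted output}.
Test 2 (P=1, Q=0, R=1, S=1): fault-free n1=1, n2=0, n3=0, n4=0, n5=1 → 1; observed 0. Eliminates n1 stuck-at-1, n1 inverted output, n2 stuck-at-0, n2 inverted output, n3 stuck-at-1, n3 inverted output, n4 stuck-at-0, n4 inverted output, n5 stuck-at-1.
Only n5 inverted output is consistent with every test.

n5 inverted output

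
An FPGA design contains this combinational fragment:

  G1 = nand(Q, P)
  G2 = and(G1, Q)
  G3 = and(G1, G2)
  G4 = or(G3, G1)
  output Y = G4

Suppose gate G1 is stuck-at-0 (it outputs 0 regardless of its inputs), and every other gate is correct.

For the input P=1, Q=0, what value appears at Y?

0

Propagate with G1 forced: G1=0 [stuck-at-0], G2=0, G3=0, G4=0.
So Y = 0. (Without the fault it would be 1.)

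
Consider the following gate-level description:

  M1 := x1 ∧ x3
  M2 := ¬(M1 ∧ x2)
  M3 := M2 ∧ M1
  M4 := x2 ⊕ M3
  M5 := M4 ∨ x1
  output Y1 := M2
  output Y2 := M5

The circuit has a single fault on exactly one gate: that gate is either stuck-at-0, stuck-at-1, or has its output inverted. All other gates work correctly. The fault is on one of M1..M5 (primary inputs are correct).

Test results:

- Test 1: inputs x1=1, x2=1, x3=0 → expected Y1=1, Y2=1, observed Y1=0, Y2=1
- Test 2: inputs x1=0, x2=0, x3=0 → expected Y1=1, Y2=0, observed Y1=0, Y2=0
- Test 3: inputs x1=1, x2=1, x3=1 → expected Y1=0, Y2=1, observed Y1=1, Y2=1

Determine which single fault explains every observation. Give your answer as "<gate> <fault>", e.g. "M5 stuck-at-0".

M2 inverted output

Fault-free values for test 1 (x1=1, x2=1, x3=0): M1=0, M2=1, M3=0, M4=1, M5=1, giving Y1=1, Y2=1. Observed Y1=0, Y2=1.
Test 1: faults giving observed Y1=0, Y2=1 are {M1 stuck-at-1, M1 inverted output, M2 stuck-at-0, M2 inverted output}.
Test 2 (x1=0, x2=0, x3=0): fault-free M1=0, M2=1, M3=0, M4=0, M5=0 → Y1=1, Y2=0; observed Y1=0, Y2=0. Eliminates M1 stuck-at-1, M1 inverted output.
Test 3 (x1=1, x2=1, x3=1): fault-free M1=1, M2=0, M3=0, M4=1, M5=1 → Y1=0, Y2=1; observed Y1=1, Y2=1. Eliminates M2 stuck-at-0.
Only M2 inverted output is consistent with every test.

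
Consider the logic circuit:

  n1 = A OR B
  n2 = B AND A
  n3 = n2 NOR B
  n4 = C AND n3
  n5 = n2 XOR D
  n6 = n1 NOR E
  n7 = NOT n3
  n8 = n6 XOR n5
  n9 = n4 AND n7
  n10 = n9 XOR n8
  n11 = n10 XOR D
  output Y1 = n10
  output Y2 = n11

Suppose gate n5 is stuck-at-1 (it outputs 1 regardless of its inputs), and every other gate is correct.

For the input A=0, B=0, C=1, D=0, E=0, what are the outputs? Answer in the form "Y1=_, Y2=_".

Propagate with n5 forced: n1=0, n2=0, n3=1, n4=1, n5=1 [stuck-at-1], n6=1, n7=0, n8=0, n9=0, n10=0, n11=0.
So the outputs are Y1=0, Y2=0. (Without the fault they would be Y1=1, Y2=1.)

Y1=0, Y2=0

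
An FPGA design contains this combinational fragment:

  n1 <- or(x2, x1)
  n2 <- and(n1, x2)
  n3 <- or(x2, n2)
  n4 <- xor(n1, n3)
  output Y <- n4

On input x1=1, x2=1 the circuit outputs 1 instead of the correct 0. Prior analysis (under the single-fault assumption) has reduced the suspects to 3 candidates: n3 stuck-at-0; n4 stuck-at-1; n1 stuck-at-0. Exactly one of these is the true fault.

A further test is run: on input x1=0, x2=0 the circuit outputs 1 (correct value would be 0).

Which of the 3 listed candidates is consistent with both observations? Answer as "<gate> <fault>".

Evaluate each candidate on input x1=0, x2=0:
  n3 stuck-at-0: n1=0, n2=0, n3=0 [stuck-at-0], n4=0 → 0 — eliminated
  n4 stuck-at-1: n1=0, n2=0, n3=0, n4=1 [stuck-at-1] → 1 — matches
  n1 stuck-at-0: n1=0 [stuck-at-0], n2=0, n3=0, n4=0 → 0 — eliminated
Only n4 stuck-at-1 reproduces the observed 1.

n4 stuck-at-1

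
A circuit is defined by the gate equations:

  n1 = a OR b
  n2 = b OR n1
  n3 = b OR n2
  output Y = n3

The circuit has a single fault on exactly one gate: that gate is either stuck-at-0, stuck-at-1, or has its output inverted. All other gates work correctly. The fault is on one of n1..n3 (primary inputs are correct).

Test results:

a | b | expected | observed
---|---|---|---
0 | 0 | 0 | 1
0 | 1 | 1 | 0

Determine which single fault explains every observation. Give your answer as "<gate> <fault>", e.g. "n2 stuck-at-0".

Fault-free values for test 1 (a=0, b=0): n1=0, n2=0, n3=0, giving Y=0. Observed 1.
Test 1: faults giving observed 1 are {n1 stuck-at-1, n1 inverted output, n2 stuck-at-1, n2 inverted output, n3 stuck-at-1, n3 inverted output}.
Test 2 (a=0, b=1): fault-free n1=1, n2=1, n3=1 → 1; observed 0. Eliminates n1 stuck-at-1, n1 inverted output, n2 stuck-at-1, n2 inverted output, n3 stuck-at-1.
Only n3 inverted output is consistent with every test.

n3 inverted output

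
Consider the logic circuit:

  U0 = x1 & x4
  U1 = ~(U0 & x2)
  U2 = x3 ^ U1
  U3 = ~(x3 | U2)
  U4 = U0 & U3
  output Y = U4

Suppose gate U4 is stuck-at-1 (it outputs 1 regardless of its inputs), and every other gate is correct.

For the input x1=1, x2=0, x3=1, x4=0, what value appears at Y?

1

Propagate with U4 forced: U0=0, U1=1, U2=0, U3=0, U4=1 [stuck-at-1].
So Y = 1. (Without the fault it would be 0.)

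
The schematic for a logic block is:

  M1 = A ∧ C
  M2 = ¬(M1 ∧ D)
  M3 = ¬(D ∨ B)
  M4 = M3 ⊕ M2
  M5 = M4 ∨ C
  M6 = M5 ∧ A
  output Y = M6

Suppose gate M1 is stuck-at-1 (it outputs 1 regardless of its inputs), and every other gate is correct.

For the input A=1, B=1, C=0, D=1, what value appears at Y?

Propagate with M1 forced: M1=1 [stuck-at-1], M2=0, M3=0, M4=0, M5=0, M6=0.
So Y = 0. (Without the fault it would be 1.)

0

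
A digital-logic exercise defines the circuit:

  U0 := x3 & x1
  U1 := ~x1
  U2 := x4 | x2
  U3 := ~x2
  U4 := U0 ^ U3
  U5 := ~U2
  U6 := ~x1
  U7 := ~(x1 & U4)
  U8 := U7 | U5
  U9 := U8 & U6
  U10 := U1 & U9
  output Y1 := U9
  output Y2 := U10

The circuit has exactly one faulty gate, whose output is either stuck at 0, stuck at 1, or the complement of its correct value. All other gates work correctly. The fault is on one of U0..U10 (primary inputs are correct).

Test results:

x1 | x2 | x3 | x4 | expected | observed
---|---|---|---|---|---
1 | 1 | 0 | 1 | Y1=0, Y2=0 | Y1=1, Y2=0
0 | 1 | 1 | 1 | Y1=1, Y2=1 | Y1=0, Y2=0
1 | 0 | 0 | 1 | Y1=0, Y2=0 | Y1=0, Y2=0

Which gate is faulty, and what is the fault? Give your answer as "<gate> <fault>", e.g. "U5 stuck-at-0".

U6 inverted output

Fault-free values for test 1 (x1=1, x2=1, x3=0, x4=1): U0=0, U1=0, U2=1, U3=0, U4=0, U5=0, U6=0, U7=1, U8=1, U9=0, U10=0, giving Y1=0, Y2=0. Observed Y1=1, Y2=0.
Test 1: faults giving observed Y1=1, Y2=0 are {U6 stuck-at-1, U6 inverted output, U9 stuck-at-1, U9 inverted output}.
Test 2 (x1=0, x2=1, x3=1, x4=1): fault-free U0=0, U1=1, U2=1, U3=0, U4=0, U5=0, U6=1, U7=1, U8=1, U9=1, U10=1 → Y1=1, Y2=1; observed Y1=0, Y2=0. Eliminates U6 stuck-at-1, U9 stuck-at-1.
Test 3 (x1=1, x2=0, x3=0, x4=1): fault-free U0=0, U1=0, U2=1, U3=1, U4=1, U5=0, U6=0, U7=0, U8=0, U9=0, U10=0 → Y1=0, Y2=0; observed Y1=0, Y2=0. Eliminates U9 inverted output.
Only U6 inverted output is consistent with every test.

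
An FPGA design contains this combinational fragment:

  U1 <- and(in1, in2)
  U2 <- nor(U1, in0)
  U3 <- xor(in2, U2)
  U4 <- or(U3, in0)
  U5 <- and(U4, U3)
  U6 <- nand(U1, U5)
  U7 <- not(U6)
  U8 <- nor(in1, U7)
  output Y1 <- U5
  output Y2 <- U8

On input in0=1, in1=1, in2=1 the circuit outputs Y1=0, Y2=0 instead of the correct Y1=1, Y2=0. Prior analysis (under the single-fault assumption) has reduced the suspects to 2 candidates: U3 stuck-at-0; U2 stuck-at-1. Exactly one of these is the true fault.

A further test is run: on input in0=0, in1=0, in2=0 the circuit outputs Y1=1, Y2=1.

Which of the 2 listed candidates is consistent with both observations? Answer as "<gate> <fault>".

Evaluate each candidate on input in0=0, in1=0, in2=0:
  U3 stuck-at-0: U1=0, U2=1, U3=0 [stuck-at-0], U4=0, U5=0, U6=1, U7=0, U8=1 → Y1=0, Y2=1 — eliminated
  U2 stuck-at-1: U1=0, U2=1 [stuck-at-1], U3=1, U4=1, U5=1, U6=1, U7=0, U8=1 → Y1=1, Y2=1 — matches
Only U2 stuck-at-1 reproduces the observed Y1=1, Y2=1.

U2 stuck-at-1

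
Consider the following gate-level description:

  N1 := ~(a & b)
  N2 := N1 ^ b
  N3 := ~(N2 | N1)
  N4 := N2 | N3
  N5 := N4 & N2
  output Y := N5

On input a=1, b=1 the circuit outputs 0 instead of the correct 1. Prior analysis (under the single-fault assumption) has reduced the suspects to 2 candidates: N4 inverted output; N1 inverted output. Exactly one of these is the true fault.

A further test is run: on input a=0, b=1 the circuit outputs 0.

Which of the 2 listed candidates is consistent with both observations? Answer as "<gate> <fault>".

N4 inverted output

Evaluate each candidate on input a=0, b=1:
  N4 inverted output: N1=1, N2=0, N3=0, N4=1 [inverted output], N5=0 → 0 — matches
  N1 inverted output: N1=0 [inverted output], N2=1, N3=0, N4=1, N5=1 → 1 — eliminated
Only N4 inverted output reproduces the observed 0.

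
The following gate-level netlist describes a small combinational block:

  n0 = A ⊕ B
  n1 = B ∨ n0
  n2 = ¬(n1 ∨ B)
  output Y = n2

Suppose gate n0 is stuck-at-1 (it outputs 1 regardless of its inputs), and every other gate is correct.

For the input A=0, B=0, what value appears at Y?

0

Propagate with n0 forced: n0=1 [stuck-at-1], n1=1, n2=0.
So Y = 0. (Without the fault it would be 1.)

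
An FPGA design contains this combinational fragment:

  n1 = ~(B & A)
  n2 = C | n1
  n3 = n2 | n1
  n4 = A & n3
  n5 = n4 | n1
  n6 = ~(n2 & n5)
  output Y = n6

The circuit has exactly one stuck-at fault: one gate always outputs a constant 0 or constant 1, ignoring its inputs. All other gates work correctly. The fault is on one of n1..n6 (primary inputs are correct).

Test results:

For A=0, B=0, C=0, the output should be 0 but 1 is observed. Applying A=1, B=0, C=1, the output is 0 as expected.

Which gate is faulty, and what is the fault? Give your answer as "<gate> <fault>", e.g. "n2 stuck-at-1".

n1 stuck-at-0

Fault-free values for test 1 (A=0, B=0, C=0): n1=1, n2=1, n3=1, n4=0, n5=1, n6=0, giving Y=0. Observed 1.
Test 1: faults giving observed 1 are {n1 stuck-at-0, n2 stuck-at-0, n5 stuck-at-0, n6 stuck-at-1}.
Test 2 (A=1, B=0, C=1): fault-free n1=1, n2=1, n3=1, n4=1, n5=1, n6=0 → 0; observed 0. Eliminates n2 stuck-at-0, n5 stuck-at-0, n6 stuck-at-1.
Only n1 stuck-at-0 is consistent with every test.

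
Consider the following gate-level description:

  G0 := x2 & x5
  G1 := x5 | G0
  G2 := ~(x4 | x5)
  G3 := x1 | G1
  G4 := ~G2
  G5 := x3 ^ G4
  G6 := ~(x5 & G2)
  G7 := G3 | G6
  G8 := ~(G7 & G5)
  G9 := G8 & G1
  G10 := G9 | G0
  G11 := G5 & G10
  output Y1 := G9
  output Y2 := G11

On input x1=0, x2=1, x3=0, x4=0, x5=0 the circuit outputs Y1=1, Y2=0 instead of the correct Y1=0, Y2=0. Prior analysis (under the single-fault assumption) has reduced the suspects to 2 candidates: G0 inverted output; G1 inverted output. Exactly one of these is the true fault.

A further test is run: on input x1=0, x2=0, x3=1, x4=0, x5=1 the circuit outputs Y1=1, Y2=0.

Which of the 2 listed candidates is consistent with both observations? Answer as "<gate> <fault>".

G0 inverted output

Evaluate each candidate on input x1=0, x2=0, x3=1, x4=0, x5=1:
  G0 inverted output: G0=1 [inverted output], G1=1, G2=0, G3=1, G4=1, G5=0, G6=1, G7=1, G8=1, G9=1, G10=1, G11=0 → Y1=1, Y2=0 — matches
  G1 inverted output: G0=0, G1=0 [inverted output], G2=0, G3=0, G4=1, G5=0, G6=1, G7=1, G8=1, G9=0, G10=0, G11=0 → Y1=0, Y2=0 — eliminated
Only G0 inverted output reproduces the observed Y1=1, Y2=0.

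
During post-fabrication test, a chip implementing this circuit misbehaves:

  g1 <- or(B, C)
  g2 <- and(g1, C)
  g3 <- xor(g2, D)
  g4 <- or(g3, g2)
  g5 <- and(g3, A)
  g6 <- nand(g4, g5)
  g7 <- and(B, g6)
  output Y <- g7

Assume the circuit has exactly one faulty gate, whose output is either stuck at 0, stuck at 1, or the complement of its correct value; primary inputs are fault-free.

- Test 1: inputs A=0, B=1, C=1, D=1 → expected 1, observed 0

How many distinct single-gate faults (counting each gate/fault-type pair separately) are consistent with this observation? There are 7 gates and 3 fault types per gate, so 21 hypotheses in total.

Fault-free: g1=1, g2=1, g3=0, g4=1, g5=0, g6=1, g7=1 → 1. Observed 0.
  g1: none of the 3 fault types match ✗
  g2: none of the 3 fault types match ✗
  g3: none of the 3 fault types match ✗
  g4: none of the 3 fault types match ✗
  g5: stuck-at-1, inverted output ✓; others ✗
  g6: stuck-at-0, inverted output ✓; others ✗
  g7: stuck-at-0, inverted output ✓; others ✗
Consistent faults: {g5 stuck-at-1, g5 inverted output, g6 stuck-at-0, g6 inverted output, g7 stuck-at-0, g7 inverted output} — 6 in all.

6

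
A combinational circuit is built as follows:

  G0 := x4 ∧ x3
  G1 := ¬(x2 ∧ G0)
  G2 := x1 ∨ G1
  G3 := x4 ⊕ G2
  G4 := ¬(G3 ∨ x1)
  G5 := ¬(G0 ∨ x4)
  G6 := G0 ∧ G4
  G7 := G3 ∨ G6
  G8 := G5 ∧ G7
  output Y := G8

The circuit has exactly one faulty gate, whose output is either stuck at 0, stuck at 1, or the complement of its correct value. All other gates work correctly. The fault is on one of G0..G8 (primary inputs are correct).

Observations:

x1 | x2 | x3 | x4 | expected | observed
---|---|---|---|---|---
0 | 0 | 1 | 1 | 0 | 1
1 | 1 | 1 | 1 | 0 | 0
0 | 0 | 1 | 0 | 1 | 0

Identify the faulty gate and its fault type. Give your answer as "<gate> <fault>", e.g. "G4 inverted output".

Fault-free values for test 1 (x1=0, x2=0, x3=1, x4=1): G0=1, G1=1, G2=1, G3=0, G4=1, G5=0, G6=1, G7=1, G8=0, giving Y=0. Observed 1.
Test 1: faults giving observed 1 are {G5 stuck-at-1, G5 inverted output, G8 stuck-at-1, G8 inverted output}.
Test 2 (x1=1, x2=1, x3=1, x4=1): fault-free G0=1, G1=0, G2=1, G3=0, G4=0, G5=0, G6=0, G7=0, G8=0 → 0; observed 0. Eliminates G8 stuck-at-1, G8 inverted output.
Test 3 (x1=0, x2=0, x3=1, x4=0): fault-free G0=0, G1=1, G2=1, G3=1, G4=0, G5=1, G6=0, G7=1, G8=1 → 1; observed 0. Eliminates G5 stuck-at-1.
Only G5 inverted output is consistent with every test.

G5 inverted output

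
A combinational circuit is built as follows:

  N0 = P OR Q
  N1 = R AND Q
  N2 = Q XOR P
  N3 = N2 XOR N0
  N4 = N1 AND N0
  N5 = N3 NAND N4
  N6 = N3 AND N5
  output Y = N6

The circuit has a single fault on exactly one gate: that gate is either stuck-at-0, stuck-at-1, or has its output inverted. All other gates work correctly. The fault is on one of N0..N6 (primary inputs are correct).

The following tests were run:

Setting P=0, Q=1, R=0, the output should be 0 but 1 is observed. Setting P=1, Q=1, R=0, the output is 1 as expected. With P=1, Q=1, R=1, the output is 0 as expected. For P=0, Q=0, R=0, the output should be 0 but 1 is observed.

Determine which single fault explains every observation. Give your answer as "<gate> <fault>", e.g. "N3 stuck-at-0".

N3 stuck-at-1

Fault-free values for test 1 (P=0, Q=1, R=0): N0=1, N1=0, N2=1, N3=0, N4=0, N5=1, N6=0, giving Y=0. Observed 1.
Test 1: faults giving observed 1 are {N0 stuck-at-0, N0 inverted output, N2 stuck-at-0, N2 inverted output, N3 stuck-at-1, N3 inverted output, N6 stuck-at-1, N6 inverted output}.
Test 2 (P=1, Q=1, R=0): fault-free N0=1, N1=0, N2=0, N3=1, N4=0, N5=1, N6=1 → 1; observed 1. Eliminates N0 stuck-at-0, N0 inverted output, N2 inverted output, N3 inverted output, N6 inverted output.
Test 3 (P=1, Q=1, R=1): fault-free N0=1, N1=1, N2=0, N3=1, N4=1, N5=0, N6=0 → 0; observed 0. Eliminates N6 stuck-at-1.
Test 4 (P=0, Q=0, R=0): fault-free N0=0, N1=0, N2=0, N3=0, N4=0, N5=1, N6=0 → 0; observed 1. Eliminates N2 stuck-at-0.
Only N3 stuck-at-1 is consistent with every test.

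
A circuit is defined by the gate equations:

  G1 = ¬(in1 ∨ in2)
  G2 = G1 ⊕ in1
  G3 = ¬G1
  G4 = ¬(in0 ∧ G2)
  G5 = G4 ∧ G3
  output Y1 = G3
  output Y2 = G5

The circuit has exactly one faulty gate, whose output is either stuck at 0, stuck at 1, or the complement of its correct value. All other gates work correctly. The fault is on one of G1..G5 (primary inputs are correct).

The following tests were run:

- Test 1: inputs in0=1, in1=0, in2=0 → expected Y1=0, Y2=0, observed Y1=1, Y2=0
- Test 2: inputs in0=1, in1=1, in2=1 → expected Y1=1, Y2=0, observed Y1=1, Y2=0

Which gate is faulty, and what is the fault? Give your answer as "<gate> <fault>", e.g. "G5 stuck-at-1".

G3 stuck-at-1

Fault-free values for test 1 (in0=1, in1=0, in2=0): G1=1, G2=1, G3=0, G4=0, G5=0, giving Y1=0, Y2=0. Observed Y1=1, Y2=0.
Test 1: faults giving observed Y1=1, Y2=0 are {G3 stuck-at-1, G3 inverted output}.
Test 2 (in0=1, in1=1, in2=1): fault-free G1=0, G2=1, G3=1, G4=0, G5=0 → Y1=1, Y2=0; observed Y1=1, Y2=0. Eliminates G3 inverted output.
Only G3 stuck-at-1 is consistent with every test.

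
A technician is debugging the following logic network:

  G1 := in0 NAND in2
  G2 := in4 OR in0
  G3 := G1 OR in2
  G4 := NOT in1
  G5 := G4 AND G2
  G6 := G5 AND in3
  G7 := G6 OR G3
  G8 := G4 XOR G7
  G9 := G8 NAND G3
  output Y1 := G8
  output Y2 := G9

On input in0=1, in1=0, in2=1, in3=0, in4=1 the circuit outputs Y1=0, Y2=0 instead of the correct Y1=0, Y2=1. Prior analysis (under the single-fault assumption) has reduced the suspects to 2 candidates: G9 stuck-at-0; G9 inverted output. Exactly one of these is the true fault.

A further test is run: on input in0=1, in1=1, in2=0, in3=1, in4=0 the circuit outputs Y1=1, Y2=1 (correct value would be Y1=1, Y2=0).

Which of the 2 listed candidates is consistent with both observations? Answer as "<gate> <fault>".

Evaluate each candidate on input in0=1, in1=1, in2=0, in3=1, in4=0:
  G9 stuck-at-0: G1=1, G2=1, G3=1, G4=0, G5=0, G6=0, G7=1, G8=1, G9=0 [stuck-at-0] → Y1=1, Y2=0 — eliminated
  G9 inverted output: G1=1, G2=1, G3=1, G4=0, G5=0, G6=0, G7=1, G8=1, G9=1 [inverted output] → Y1=1, Y2=1 — matches
Only G9 inverted output reproduces the observed Y1=1, Y2=1.

G9 inverted output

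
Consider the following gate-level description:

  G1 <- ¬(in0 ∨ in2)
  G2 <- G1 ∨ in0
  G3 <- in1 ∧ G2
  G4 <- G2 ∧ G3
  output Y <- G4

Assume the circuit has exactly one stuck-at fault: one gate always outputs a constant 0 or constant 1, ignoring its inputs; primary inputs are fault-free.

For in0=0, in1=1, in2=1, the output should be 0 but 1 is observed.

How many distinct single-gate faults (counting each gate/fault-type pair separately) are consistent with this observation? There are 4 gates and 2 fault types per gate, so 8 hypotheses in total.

3

Fault-free: G1=0, G2=0, G3=0, G4=0 → 0. Observed 1.
  G1 stuck-at-0: output 0 ✗
  G1 stuck-at-1: output 1 ✓
  G2 stuck-at-0: output 0 ✗
  G2 stuck-at-1: output 1 ✓
  G3 stuck-at-0: output 0 ✗
  G3 stuck-at-1: output 0 ✗
  G4 stuck-at-0: output 0 ✗
  G4 stuck-at-1: output 1 ✓
Consistent faults: {G1 stuck-at-1, G2 stuck-at-1, G4 stuck-at-1} — 3 in all.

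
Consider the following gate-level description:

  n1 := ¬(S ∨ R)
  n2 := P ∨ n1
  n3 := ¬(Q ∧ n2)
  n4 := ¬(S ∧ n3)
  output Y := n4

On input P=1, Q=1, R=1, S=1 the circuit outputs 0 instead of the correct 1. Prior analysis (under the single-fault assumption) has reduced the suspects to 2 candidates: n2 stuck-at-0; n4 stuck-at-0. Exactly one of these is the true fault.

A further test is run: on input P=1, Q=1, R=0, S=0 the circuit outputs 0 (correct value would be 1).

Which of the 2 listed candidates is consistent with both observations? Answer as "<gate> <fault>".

Evaluate each candidate on input P=1, Q=1, R=0, S=0:
  n2 stuck-at-0: n1=1, n2=0 [stuck-at-0], n3=1, n4=1 → 1 — eliminated
  n4 stuck-at-0: n1=1, n2=1, n3=0, n4=0 [stuck-at-0] → 0 — matches
Only n4 stuck-at-0 reproduces the observed 0.

n4 stuck-at-0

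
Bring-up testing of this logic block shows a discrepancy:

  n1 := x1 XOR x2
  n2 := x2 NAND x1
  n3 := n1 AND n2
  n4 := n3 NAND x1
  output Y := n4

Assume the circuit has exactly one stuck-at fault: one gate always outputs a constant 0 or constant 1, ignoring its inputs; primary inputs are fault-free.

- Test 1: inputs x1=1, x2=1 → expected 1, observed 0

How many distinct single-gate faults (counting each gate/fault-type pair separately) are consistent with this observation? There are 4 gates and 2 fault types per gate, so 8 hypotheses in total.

Fault-free: n1=0, n2=0, n3=0, n4=1 → 1. Observed 0.
  n1 stuck-at-0: output 1 ✗
  n1 stuck-at-1: output 1 ✗
  n2 stuck-at-0: output 1 ✗
  n2 stuck-at-1: output 1 ✗
  n3 stuck-at-0: output 1 ✗
  n3 stuck-at-1: output 0 ✓
  n4 stuck-at-0: output 0 ✓
  n4 stuck-at-1: output 1 ✗
Consistent faults: {n3 stuck-at-1, n4 stuck-at-0} — 2 in all.

2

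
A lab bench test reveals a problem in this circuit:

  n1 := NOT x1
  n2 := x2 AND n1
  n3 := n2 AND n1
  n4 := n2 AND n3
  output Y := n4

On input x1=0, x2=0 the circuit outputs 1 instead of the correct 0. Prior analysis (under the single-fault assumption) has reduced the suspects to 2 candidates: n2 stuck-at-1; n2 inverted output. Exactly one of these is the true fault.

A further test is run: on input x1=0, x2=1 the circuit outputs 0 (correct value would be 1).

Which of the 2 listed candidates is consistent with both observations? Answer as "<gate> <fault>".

n2 inverted output

Evaluate each candidate on input x1=0, x2=1:
  n2 stuck-at-1: n1=1, n2=1 [stuck-at-1], n3=1, n4=1 → 1 — eliminated
  n2 inverted output: n1=1, n2=0 [inverted output], n3=0, n4=0 → 0 — matches
Only n2 inverted output reproduces the observed 0.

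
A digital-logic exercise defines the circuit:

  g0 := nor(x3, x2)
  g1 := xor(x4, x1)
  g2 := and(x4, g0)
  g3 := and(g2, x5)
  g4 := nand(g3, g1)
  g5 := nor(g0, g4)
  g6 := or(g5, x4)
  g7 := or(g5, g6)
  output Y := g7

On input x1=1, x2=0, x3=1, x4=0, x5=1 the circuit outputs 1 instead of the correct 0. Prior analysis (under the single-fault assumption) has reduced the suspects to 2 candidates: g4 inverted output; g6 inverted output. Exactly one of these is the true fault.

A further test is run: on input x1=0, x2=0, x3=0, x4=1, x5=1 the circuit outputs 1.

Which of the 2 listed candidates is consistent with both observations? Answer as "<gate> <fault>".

g4 inverted output

Evaluate each candidate on input x1=0, x2=0, x3=0, x4=1, x5=1:
  g4 inverted output: g0=1, g1=1, g2=1, g3=1, g4=1 [inverted output], g5=0, g6=1, g7=1 → 1 — matches
  g6 inverted output: g0=1, g1=1, g2=1, g3=1, g4=0, g5=0, g6=0 [inverted output], g7=0 → 0 — eliminated
Only g4 inverted output reproduces the observed 1.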